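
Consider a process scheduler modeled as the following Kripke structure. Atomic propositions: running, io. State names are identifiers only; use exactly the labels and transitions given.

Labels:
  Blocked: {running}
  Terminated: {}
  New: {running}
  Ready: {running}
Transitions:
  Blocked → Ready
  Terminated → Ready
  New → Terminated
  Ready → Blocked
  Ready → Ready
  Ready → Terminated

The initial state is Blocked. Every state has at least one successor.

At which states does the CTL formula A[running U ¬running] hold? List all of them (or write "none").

{Terminated, New}

States satisfying running: {Blocked, New, Ready}.
States satisfying ¬running: {Terminated}.
States satisfying A[running U ¬running]: {Terminated, New}.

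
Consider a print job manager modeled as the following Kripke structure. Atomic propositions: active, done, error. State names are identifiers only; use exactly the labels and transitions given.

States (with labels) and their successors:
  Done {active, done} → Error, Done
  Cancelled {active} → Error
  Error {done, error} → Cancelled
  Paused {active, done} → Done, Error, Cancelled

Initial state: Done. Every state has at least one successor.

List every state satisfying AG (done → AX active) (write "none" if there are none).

{Cancelled, Error}

States satisfying done → AX active: {Cancelled, Error}.
States satisfying AG (done → AX active): {Cancelled, Error}.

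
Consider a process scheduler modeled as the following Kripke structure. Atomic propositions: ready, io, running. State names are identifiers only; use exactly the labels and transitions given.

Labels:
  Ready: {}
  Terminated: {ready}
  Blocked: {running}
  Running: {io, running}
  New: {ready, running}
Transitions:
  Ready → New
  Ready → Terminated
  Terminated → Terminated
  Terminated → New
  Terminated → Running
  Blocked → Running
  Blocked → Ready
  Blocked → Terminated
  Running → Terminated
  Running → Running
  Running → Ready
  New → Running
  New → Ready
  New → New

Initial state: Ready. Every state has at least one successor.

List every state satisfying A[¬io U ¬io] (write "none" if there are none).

{Ready, Terminated, Blocked, New}

States satisfying ¬io: {Ready, Terminated, Blocked, New}.
States satisfying A[¬io U ¬io]: {Ready, Terminated, Blocked, New}.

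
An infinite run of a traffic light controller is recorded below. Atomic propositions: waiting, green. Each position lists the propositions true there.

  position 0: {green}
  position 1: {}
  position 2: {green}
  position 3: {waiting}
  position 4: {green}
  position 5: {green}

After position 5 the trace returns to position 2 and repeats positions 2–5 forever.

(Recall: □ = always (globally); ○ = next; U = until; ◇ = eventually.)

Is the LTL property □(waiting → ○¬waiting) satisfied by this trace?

waiting → ○¬waiting holds at every position 0..5, and those are all positions ever visited, so □(waiting → ○¬waiting) holds.
Positions where waiting holds: 3.
Check ○¬waiting at each: 3→ok.

Satisfied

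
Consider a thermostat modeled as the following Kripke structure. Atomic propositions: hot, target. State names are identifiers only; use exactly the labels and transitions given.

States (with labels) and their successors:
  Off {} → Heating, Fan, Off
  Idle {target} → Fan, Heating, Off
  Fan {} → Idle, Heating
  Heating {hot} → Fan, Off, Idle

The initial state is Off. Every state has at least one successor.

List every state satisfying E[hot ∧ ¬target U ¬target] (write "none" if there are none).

States satisfying hot ∧ ¬target: {Heating}.
States satisfying ¬target: {Off, Fan, Heating}.
States satisfying E[hot ∧ ¬target U ¬target]: {Off, Fan, Heating}.

{Off, Fan, Heating}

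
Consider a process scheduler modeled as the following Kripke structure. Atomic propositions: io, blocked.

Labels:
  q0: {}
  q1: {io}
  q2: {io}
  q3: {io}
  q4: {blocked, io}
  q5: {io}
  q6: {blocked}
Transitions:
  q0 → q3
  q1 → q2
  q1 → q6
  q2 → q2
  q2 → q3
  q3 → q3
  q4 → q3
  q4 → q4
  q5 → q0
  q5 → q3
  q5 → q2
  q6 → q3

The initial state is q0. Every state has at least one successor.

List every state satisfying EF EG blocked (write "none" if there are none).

{q4}

States satisfying EG blocked: {q4}.
States satisfying EF EG blocked: {q4}.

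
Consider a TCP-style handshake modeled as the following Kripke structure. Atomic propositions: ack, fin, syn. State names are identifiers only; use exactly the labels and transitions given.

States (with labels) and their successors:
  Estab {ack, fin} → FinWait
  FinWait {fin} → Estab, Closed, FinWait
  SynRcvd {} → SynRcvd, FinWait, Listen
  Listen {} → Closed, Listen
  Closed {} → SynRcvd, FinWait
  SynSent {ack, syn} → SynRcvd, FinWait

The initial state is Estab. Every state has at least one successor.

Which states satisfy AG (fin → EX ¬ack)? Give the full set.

{Estab, FinWait, SynRcvd, Listen, Closed, SynSent}

States satisfying fin → EX ¬ack: {Estab, FinWait, SynRcvd, Listen, Closed, SynSent}.
States satisfying AG (fin → EX ¬ack): {Estab, FinWait, SynRcvd, Listen, Closed, SynSent}.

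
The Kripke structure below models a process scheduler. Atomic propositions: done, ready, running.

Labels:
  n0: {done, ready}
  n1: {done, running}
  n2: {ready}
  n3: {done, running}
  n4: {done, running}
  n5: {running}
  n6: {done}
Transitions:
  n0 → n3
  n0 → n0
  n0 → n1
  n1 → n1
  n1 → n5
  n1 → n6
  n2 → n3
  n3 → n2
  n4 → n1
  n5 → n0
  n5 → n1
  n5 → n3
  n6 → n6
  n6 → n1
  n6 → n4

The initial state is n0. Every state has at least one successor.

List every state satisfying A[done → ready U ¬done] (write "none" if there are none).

States satisfying done → ready: {n0, n2, n5}.
States satisfying ¬done: {n2, n5}.
States satisfying A[done → ready U ¬done]: {n2, n5}.

{n2, n5}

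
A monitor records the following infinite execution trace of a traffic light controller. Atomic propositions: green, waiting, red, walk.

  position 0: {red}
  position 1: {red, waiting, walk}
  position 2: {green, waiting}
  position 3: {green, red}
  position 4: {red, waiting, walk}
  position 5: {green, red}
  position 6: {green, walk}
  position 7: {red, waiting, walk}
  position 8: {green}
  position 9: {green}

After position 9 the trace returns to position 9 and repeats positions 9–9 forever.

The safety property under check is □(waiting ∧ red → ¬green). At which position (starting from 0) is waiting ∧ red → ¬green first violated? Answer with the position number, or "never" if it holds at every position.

waiting ∧ red → ¬green holds at every position 0..9, and those are all the positions the trace ever visits, so the invariant □(waiting ∧ red → ¬green) is never violated.

never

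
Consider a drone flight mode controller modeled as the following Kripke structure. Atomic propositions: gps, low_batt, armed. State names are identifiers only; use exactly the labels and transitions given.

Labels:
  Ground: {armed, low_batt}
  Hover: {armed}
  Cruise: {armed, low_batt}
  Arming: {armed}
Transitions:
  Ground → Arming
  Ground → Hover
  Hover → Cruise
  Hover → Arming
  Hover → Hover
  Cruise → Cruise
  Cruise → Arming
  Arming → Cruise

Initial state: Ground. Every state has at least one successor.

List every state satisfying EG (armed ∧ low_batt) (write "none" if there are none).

{Cruise}

States satisfying armed ∧ low_batt: {Ground, Cruise}.
States satisfying EG (armed ∧ low_batt): {Cruise}.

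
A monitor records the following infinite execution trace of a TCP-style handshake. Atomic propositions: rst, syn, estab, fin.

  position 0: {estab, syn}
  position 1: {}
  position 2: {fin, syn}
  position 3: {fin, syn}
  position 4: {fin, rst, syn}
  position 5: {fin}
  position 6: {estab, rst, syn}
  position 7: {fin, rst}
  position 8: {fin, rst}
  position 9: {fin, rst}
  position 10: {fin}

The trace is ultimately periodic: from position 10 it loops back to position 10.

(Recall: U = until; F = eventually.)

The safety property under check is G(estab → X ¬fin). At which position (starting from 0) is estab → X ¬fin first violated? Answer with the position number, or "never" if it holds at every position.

6

Check estab → X ¬fin at each position in order: 0 ✓, 1 ✓, 2 ✓, 3 ✓, 4 ✓, 5 ✓.
At position 6 the labels are {estab, rst, syn} and the next position 7 has {fin, rst}, so estab → X ¬fin is false there. This is the first violation.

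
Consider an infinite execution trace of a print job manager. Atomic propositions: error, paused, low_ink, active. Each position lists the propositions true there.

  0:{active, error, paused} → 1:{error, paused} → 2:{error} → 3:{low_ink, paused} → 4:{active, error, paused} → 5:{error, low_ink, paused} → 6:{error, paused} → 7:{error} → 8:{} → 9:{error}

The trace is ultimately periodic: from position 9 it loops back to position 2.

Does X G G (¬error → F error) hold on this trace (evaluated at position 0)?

The position after 0 is 1; G G (¬error → F error) is true there.

Satisfied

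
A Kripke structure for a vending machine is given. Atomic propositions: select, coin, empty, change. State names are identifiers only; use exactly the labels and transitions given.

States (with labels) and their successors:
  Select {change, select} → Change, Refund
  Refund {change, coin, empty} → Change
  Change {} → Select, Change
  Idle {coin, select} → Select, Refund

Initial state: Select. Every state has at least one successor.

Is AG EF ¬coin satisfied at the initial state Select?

Satisfied

States satisfying EF ¬coin: {Select, Refund, Change, Idle}.
States satisfying AG EF ¬coin: {Select, Refund, Change, Idle}.
Every state reachable from Select satisfies EF ¬coin.
Select ∈ Sat(AG EF ¬coin).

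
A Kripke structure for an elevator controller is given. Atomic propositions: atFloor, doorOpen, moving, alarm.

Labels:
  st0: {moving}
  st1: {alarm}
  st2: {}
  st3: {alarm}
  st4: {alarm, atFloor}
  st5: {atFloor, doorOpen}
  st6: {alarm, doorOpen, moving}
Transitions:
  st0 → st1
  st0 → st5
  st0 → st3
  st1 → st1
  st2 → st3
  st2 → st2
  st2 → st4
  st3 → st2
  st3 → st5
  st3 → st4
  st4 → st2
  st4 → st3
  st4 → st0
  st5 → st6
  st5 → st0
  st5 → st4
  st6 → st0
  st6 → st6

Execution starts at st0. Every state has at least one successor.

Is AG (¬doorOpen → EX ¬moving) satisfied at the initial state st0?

States satisfying ¬doorOpen → EX ¬moving: {st0, st1, st2, st3, st4, st5, st6}.
States satisfying AG (¬doorOpen → EX ¬moving): {st0, st1, st2, st3, st4, st5, st6}.
Every state reachable from st0 satisfies ¬doorOpen → EX ¬moving.
st0 ∈ Sat(AG (¬doorOpen → EX ¬moving)).

Holds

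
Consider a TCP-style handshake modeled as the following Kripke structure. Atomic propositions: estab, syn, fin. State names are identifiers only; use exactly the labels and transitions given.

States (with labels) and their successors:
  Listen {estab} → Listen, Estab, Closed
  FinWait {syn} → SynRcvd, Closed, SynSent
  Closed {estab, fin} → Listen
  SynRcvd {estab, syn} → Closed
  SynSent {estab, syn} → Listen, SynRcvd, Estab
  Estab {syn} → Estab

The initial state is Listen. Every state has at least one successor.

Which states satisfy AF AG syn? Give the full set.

{Estab}

States satisfying AG syn: {Estab}.
States satisfying AF AG syn: {Estab}.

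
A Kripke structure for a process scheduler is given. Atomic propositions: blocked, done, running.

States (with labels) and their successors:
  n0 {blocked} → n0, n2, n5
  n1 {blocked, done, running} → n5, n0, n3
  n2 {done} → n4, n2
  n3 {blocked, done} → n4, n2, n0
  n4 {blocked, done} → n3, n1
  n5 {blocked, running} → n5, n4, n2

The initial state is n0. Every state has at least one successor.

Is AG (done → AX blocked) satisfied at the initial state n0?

States satisfying done → AX blocked: {n0, n1, n4, n5}.
States satisfying AG (done → AX blocked): ∅.
n2 is reachable from n0 and violates done → AX blocked, so AG fails at n0.
n0 ∉ Sat(AG (done → AX blocked)).

Violated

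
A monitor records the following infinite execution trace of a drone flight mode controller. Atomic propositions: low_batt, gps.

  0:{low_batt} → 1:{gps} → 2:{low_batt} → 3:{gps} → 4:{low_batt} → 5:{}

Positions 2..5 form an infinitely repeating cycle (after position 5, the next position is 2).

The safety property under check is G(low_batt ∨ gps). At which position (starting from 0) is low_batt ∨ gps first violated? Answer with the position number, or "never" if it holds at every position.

Check low_batt ∨ gps at each position in order: 0 ✓, 1 ✓, 2 ✓, 3 ✓, 4 ✓.
At position 5 the labels are {}, so low_batt ∨ gps is false there. This is the first violation.

5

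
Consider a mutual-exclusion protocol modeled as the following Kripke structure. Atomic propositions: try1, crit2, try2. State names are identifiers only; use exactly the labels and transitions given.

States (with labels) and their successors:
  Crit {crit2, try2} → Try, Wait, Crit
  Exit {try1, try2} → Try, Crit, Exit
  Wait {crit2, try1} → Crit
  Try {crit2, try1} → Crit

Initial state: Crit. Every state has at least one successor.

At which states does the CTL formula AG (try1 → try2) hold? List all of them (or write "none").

States satisfying try1 → try2: {Crit, Exit}.
States satisfying AG (try1 → try2): ∅.

none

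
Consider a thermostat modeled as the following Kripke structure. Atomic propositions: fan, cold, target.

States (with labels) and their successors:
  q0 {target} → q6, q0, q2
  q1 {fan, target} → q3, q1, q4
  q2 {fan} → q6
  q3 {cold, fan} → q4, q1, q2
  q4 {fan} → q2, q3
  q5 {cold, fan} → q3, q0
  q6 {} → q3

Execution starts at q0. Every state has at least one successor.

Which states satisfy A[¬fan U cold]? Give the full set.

States satisfying ¬fan: {q0, q6}.
States satisfying cold: {q3, q5}.
States satisfying A[¬fan U cold]: {q3, q5, q6}.

{q3, q5, q6}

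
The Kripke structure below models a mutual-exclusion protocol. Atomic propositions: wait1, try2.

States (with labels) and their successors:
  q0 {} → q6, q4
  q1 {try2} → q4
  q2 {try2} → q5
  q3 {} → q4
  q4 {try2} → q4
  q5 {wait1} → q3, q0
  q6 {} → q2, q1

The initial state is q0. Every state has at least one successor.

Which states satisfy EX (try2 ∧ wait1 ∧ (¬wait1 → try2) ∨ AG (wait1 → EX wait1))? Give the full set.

States satisfying EX (try2 ∧ wait1 ∧ (¬wait1 → try2) ∨ AG (wait1 → EX wait1)): {q0, q1, q3, q4, q5, q6}.

{q0, q1, q3, q4, q5, q6}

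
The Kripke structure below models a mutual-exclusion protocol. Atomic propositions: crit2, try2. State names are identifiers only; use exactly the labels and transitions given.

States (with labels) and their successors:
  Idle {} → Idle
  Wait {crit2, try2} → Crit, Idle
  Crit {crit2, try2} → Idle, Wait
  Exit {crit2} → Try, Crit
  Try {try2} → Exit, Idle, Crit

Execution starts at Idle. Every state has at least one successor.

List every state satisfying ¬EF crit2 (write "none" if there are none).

States satisfying crit2: {Wait, Crit, Exit}.
States satisfying EF crit2: {Wait, Crit, Exit, Try}.
States satisfying ¬EF crit2: {Idle}.

{Idle}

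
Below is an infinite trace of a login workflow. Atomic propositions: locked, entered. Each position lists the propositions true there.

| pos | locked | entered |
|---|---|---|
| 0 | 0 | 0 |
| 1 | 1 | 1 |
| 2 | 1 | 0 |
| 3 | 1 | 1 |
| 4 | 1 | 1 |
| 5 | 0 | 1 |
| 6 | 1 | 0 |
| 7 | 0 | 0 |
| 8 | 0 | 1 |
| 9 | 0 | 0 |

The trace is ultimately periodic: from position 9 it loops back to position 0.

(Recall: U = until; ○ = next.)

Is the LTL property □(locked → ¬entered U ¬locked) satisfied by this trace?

Does not hold

locked → ¬entered U ¬locked must hold at every position from 0 onward. It fails at position 1, so □(locked → ¬entered U ¬locked) is false.
Positions where locked holds: 1, 2, 3, 4, 6.
Check ¬entered U ¬locked at each: 1→fails, 2→fails, 3→fails, 4→fails, 6→ok.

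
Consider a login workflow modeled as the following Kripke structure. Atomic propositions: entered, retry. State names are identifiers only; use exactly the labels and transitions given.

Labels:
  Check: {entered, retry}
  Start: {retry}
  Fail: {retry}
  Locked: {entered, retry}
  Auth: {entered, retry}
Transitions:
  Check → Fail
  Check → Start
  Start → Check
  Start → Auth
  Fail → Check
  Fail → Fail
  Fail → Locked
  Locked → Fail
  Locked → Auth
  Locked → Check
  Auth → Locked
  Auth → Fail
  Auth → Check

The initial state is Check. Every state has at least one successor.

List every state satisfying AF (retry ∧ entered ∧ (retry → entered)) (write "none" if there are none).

{Check, Start, Locked, Auth}

States satisfying retry ∧ entered ∧ (retry → entered): {Check, Locked, Auth}.
States satisfying AF (retry ∧ entered ∧ (retry → entered)): {Check, Start, Locked, Auth}.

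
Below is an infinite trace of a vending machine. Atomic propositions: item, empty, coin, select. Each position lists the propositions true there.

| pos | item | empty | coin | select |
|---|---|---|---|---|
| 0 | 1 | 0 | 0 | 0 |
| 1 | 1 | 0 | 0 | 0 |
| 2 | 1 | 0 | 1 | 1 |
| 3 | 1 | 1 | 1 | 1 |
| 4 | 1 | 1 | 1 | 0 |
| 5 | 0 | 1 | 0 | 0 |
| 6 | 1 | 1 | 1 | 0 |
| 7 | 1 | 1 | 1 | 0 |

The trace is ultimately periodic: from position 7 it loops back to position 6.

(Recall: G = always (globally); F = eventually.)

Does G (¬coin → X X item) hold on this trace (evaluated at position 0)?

Holds

¬coin → X X item holds at every position 0..7, and those are all positions ever visited, so G (¬coin → X X item) holds.
Positions where ¬coin holds: 0, 1, 5.
Check X X item at each: 0→ok, 1→ok, 5→ok.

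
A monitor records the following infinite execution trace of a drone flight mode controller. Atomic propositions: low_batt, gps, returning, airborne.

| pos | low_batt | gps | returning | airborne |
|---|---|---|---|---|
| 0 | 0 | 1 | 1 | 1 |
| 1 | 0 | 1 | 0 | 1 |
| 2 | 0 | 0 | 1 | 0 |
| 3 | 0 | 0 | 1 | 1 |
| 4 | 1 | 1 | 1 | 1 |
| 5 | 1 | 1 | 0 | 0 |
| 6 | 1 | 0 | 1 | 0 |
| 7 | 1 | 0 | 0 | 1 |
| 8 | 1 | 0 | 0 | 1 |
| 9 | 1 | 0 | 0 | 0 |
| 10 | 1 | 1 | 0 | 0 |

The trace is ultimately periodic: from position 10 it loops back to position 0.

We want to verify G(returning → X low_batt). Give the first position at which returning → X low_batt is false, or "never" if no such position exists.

0

At position 0 the labels are {airborne, gps, returning} and the next position 1 has {airborne, gps}, so returning → X low_batt is false there. This is the first violation.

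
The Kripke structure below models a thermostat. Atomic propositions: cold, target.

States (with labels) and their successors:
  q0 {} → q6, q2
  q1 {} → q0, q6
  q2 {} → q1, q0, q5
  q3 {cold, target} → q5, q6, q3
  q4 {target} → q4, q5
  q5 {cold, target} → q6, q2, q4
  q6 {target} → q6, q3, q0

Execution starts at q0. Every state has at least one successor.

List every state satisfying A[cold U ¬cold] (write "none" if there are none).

{q0, q1, q2, q4, q5, q6}

States satisfying cold: {q3, q5}.
States satisfying ¬cold: {q0, q1, q2, q4, q6}.
States satisfying A[cold U ¬cold]: {q0, q1, q2, q4, q5, q6}.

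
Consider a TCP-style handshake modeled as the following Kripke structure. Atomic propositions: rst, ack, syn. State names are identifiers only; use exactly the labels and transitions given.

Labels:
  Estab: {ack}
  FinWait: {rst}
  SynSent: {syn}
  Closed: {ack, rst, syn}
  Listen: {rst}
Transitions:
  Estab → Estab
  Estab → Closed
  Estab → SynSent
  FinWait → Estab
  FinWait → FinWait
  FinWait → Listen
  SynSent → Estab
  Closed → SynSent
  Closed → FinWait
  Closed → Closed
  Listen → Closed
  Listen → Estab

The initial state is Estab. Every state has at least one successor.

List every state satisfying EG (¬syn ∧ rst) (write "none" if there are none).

{FinWait}

States satisfying ¬syn ∧ rst: {FinWait, Listen}.
States satisfying EG (¬syn ∧ rst): {FinWait}.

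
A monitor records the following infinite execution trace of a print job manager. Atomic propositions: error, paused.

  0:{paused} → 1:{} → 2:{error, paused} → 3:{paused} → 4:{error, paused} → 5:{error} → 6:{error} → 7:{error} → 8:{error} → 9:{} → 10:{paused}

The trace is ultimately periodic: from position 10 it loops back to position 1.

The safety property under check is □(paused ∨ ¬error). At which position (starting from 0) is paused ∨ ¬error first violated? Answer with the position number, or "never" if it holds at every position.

5

Check paused ∨ ¬error at each position in order: 0 ✓, 1 ✓, 2 ✓, 3 ✓, 4 ✓.
At position 5 the labels are {error}, so paused ∨ ¬error is false there. This is the first violation.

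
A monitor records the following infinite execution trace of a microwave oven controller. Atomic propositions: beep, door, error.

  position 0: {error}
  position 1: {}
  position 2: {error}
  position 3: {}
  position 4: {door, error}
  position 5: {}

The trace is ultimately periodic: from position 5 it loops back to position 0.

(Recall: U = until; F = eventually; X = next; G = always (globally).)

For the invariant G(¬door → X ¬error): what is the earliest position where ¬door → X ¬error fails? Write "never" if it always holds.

1

Check ¬door → X ¬error at each position in order: 0 ✓.
At position 1 the labels are {} and the next position 2 has {error}, so ¬door → X ¬error is false there. This is the first violation.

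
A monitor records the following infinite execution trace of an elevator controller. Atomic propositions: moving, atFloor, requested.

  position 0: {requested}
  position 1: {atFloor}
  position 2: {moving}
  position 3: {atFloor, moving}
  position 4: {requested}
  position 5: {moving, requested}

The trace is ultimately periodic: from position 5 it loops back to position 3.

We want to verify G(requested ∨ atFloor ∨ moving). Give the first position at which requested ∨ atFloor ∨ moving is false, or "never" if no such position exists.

requested ∨ atFloor ∨ moving holds at every position 0..5, and those are all the positions the trace ever visits, so the invariant G(requested ∨ atFloor ∨ moving) is never violated.

never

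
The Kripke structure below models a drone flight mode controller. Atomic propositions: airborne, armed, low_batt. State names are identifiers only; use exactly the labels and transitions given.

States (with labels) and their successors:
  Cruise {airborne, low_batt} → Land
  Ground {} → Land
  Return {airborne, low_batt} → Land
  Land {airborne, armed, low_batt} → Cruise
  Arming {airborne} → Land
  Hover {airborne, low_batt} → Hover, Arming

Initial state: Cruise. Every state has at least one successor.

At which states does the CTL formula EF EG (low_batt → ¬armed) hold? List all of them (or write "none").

{Hover}

States satisfying EG (low_batt → ¬armed): {Hover}.
States satisfying EF EG (low_batt → ¬armed): {Hover}.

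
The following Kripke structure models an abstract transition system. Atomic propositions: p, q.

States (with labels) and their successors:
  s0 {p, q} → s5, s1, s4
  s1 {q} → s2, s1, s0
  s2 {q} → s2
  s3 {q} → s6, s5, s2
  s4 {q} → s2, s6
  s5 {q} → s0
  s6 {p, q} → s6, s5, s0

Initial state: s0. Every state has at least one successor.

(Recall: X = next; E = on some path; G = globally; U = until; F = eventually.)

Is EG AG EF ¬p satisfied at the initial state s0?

States satisfying AG EF ¬p: {s0, s1, s2, s3, s4, s5, s6}.
States satisfying EG AG EF ¬p: {s0, s1, s2, s3, s4, s5, s6}.
s0 ∈ Sat(EG AG EF ¬p).

Yes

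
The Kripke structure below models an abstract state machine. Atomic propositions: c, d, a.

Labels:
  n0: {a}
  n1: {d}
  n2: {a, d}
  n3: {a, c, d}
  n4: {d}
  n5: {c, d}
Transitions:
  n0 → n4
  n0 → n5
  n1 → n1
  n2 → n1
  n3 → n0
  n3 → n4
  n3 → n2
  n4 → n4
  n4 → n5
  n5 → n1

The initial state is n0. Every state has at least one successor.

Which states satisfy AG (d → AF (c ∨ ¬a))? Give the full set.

States satisfying d → AF (c ∨ ¬a): {n0, n1, n2, n3, n4, n5}.
States satisfying AG (d → AF (c ∨ ¬a)): {n0, n1, n2, n3, n4, n5}.

{n0, n1, n2, n3, n4, n5}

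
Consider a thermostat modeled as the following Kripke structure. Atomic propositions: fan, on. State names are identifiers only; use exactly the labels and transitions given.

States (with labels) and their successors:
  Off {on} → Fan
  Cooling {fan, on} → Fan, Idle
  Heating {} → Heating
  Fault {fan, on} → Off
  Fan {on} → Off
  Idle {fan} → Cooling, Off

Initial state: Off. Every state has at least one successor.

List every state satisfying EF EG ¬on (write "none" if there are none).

States satisfying EG ¬on: {Heating}.
States satisfying EF EG ¬on: {Heating}.

{Heating}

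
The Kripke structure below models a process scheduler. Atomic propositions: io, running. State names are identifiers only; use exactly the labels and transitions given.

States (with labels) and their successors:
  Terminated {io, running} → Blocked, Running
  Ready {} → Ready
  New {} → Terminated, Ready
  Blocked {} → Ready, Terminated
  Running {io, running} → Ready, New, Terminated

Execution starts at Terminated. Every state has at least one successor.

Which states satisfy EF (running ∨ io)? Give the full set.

{Terminated, New, Blocked, Running}

States satisfying running ∨ io: {Terminated, Running}.
States satisfying EF (running ∨ io): {Terminated, New, Blocked, Running}.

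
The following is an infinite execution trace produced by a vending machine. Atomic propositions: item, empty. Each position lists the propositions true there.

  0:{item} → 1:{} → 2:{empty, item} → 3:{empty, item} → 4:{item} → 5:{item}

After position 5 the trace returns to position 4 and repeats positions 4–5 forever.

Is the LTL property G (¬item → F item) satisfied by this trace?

¬item → F item holds at every position 0..5, and those are all positions ever visited, so G (¬item → F item) holds.
Positions where ¬item holds: 1.
Check F item at each: 1→ok.

Holds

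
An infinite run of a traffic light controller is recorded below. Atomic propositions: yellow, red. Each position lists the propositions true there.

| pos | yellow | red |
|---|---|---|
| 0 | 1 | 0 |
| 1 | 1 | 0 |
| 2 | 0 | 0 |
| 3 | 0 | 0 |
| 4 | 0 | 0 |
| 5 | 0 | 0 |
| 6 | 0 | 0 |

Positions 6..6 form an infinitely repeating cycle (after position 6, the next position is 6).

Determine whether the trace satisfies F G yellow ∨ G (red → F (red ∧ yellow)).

G yellow is false at every position 0..6, so it never becomes true and F G yellow fails.
red → F (red ∧ yellow) holds at every position 0..6, and those are all positions ever visited, so G (red → F (red ∧ yellow)) holds.
At position 0: F G yellow is false; G (red → F (red ∧ yellow)) is true; so F G yellow ∨ G (red → F (red ∧ yellow)) is true.

Holds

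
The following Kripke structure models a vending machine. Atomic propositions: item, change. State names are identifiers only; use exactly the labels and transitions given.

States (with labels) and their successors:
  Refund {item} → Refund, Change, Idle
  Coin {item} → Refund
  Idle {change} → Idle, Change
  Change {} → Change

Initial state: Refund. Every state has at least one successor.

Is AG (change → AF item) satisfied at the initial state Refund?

States satisfying change → AF item: {Refund, Coin, Change}.
States satisfying AG (change → AF item): {Change}.
Idle is reachable from Refund and violates change → AF item, so AG fails at Refund.
Refund ∉ Sat(AG (change → AF item)).

No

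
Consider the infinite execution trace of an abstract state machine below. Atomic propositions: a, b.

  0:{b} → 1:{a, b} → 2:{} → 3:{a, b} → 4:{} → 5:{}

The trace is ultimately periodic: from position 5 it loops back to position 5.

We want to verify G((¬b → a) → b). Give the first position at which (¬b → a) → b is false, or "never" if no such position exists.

never

(¬b → a) → b holds at every position 0..5, and those are all the positions the trace ever visits, so the invariant G((¬b → a) → b) is never violated.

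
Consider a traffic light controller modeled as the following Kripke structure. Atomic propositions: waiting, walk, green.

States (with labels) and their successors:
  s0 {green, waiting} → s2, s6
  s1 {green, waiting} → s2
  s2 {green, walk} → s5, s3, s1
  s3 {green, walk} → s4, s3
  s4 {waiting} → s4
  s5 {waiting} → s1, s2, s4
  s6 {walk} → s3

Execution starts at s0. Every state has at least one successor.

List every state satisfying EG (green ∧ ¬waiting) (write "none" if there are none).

States satisfying green ∧ ¬waiting: {s2, s3}.
States satisfying EG (green ∧ ¬waiting): {s2, s3}.

{s2, s3}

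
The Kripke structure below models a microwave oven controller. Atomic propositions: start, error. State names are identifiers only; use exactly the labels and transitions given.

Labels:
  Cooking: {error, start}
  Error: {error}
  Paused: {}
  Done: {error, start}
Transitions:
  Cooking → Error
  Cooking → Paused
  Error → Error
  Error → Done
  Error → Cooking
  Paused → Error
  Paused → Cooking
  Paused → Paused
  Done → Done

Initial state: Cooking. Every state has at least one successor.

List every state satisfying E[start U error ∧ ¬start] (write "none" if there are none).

{Cooking, Error}

States satisfying start: {Cooking, Done}.
States satisfying error ∧ ¬start: {Error}.
States satisfying E[start U error ∧ ¬start]: {Cooking, Error}.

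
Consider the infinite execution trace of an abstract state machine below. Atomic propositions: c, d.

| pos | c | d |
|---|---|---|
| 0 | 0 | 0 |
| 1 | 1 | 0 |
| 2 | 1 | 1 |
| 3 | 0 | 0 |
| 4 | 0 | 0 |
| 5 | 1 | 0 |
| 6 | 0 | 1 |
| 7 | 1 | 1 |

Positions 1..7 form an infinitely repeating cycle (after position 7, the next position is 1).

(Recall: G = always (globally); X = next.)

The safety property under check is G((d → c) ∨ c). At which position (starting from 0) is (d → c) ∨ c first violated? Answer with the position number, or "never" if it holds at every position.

Check (d → c) ∨ c at each position in order: 0 ✓, 1 ✓, 2 ✓, 3 ✓, 4 ✓, 5 ✓.
At position 6 the labels are {d}, so (d → c) ∨ c is false there. This is the first violation.

6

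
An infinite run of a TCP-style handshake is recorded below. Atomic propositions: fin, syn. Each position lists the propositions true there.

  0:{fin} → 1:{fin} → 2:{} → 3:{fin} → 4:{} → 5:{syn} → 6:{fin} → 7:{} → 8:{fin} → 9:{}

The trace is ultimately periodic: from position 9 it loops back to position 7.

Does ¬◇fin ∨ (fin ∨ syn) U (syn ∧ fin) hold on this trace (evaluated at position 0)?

Walking from position 0: at position 2, syn ∧ fin has not yet held and fin ∨ syn fails, so (fin ∨ syn) U (syn ∧ fin) is false.
At position 0: ¬◇fin is false; (fin ∨ syn) U (syn ∧ fin) is false; so ¬◇fin ∨ (fin ∨ syn) U (syn ∧ fin) is false.

Does not hold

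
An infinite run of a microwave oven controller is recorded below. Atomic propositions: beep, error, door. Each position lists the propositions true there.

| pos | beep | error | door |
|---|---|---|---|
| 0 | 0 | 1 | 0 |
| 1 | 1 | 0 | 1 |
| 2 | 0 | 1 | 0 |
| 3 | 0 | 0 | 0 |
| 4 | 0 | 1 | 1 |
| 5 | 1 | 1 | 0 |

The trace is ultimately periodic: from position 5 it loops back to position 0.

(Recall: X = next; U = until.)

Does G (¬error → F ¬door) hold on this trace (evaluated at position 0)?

¬error → F ¬door holds at every position 0..5, and those are all positions ever visited, so G (¬error → F ¬door) holds.
Positions where ¬error holds: 1, 3.
Check F ¬door at each: 1→ok, 3→ok.

Yes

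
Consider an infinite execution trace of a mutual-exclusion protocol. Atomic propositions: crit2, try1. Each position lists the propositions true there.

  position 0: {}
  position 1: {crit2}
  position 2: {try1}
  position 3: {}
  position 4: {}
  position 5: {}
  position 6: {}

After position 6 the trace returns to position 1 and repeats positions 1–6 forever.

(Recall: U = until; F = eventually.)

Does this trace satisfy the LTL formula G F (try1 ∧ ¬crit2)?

F (try1 ∧ ¬crit2) holds at every position 0..6, and those are all positions ever visited, so G F (try1 ∧ ¬crit2) holds.

Satisfied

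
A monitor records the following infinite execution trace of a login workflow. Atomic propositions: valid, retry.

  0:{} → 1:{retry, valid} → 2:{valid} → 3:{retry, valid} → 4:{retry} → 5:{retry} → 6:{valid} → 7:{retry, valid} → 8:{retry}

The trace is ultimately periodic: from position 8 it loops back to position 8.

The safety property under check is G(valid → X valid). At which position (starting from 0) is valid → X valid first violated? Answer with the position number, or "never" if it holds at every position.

Check valid → X valid at each position in order: 0 ✓, 1 ✓, 2 ✓.
At position 3 the labels are {retry, valid} and the next position 4 has {retry}, so valid → X valid is false there. This is the first violation.

3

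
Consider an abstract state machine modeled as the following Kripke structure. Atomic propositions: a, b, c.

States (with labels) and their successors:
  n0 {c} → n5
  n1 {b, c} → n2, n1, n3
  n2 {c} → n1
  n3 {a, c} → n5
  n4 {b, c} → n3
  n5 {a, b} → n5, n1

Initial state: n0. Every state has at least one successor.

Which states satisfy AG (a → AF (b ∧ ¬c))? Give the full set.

{n0, n1, n2, n3, n4, n5}

States satisfying a → AF (b ∧ ¬c): {n0, n1, n2, n3, n4, n5}.
States satisfying AG (a → AF (b ∧ ¬c)): {n0, n1, n2, n3, n4, n5}.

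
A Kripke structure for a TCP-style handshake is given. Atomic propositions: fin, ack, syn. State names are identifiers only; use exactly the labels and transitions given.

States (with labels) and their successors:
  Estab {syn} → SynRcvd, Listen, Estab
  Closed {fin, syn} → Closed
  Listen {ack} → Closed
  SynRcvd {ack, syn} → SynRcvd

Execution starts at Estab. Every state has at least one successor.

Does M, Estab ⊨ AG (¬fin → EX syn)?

Holds

States satisfying ¬fin → EX syn: {Estab, Closed, Listen, SynRcvd}.
States satisfying AG (¬fin → EX syn): {Estab, Closed, Listen, SynRcvd}.
Every state reachable from Estab satisfies ¬fin → EX syn.
Estab ∈ Sat(AG (¬fin → EX syn)).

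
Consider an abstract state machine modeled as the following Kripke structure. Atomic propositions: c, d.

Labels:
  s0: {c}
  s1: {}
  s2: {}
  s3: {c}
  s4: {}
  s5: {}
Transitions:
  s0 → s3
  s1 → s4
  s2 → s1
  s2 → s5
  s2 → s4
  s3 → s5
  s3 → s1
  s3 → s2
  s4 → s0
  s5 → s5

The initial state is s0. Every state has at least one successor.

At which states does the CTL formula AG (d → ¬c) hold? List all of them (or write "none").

States satisfying d → ¬c: {s0, s1, s2, s3, s4, s5}.
States satisfying AG (d → ¬c): {s0, s1, s2, s3, s4, s5}.

{s0, s1, s2, s3, s4, s5}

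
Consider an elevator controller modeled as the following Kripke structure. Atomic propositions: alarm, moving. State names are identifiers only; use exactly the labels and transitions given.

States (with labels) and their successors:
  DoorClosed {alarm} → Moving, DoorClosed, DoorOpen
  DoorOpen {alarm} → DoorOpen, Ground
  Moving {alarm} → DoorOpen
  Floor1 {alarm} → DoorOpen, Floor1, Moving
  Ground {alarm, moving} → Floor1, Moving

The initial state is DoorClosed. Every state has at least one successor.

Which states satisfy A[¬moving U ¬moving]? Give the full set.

{DoorClosed, DoorOpen, Moving, Floor1}

States satisfying ¬moving: {DoorClosed, DoorOpen, Moving, Floor1}.
States satisfying A[¬moving U ¬moving]: {DoorClosed, DoorOpen, Moving, Floor1}.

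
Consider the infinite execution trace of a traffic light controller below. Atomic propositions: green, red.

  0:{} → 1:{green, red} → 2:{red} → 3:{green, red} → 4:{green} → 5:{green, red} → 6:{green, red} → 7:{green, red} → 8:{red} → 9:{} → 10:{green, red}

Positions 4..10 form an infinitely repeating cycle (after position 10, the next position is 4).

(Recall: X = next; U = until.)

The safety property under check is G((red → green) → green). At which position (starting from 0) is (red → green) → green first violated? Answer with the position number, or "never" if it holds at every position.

0

At position 0 the labels are {}, so (red → green) → green is false there. This is the first violation.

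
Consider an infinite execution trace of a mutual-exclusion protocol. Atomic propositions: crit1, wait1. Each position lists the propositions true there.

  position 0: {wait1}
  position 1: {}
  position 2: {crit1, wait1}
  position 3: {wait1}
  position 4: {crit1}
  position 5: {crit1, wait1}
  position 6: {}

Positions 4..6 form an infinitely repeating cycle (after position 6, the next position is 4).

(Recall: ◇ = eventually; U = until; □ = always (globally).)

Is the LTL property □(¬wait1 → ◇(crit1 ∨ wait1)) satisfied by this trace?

¬wait1 → ◇(crit1 ∨ wait1) holds at every position 0..6, and those are all positions ever visited, so □(¬wait1 → ◇(crit1 ∨ wait1)) holds.
Positions where ¬wait1 holds: 1, 4, 6.
Check ◇(crit1 ∨ wait1) at each: 1→ok, 4→ok, 6→ok.

Satisfied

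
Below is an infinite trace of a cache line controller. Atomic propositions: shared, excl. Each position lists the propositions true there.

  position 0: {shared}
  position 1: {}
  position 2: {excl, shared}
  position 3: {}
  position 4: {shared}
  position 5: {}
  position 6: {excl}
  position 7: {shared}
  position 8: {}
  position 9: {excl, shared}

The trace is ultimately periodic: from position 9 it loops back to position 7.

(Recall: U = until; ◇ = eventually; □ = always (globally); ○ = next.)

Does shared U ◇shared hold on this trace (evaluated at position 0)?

Yes

Walking from position 0: ◇shared first holds at position 0, and shared holds at every earlier position along the way, so shared U ◇shared holds.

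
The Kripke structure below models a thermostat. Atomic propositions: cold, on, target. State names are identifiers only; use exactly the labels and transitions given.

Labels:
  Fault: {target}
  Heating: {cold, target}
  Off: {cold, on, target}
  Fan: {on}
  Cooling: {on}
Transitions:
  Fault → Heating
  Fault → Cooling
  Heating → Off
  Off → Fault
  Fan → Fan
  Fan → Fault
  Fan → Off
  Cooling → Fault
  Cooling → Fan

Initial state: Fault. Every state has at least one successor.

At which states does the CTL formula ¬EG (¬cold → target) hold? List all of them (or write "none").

{Fan, Cooling}

States satisfying ¬cold → target: {Fault, Heating, Off}.
States satisfying EG (¬cold → target): {Fault, Heating, Off}.
States satisfying ¬EG (¬cold → target): {Fan, Cooling}.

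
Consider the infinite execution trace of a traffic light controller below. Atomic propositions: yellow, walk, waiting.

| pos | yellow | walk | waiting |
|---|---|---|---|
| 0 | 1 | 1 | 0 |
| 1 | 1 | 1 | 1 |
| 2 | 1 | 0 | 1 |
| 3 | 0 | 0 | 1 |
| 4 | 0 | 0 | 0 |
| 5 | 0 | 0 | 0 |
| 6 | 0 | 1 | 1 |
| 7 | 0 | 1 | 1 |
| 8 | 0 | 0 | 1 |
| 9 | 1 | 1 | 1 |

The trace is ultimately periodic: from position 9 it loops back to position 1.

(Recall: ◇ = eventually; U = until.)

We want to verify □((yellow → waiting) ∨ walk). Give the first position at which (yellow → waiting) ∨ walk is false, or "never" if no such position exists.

(yellow → waiting) ∨ walk holds at every position 0..9, and those are all the positions the trace ever visits, so the invariant □((yellow → waiting) ∨ walk) is never violated.

never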